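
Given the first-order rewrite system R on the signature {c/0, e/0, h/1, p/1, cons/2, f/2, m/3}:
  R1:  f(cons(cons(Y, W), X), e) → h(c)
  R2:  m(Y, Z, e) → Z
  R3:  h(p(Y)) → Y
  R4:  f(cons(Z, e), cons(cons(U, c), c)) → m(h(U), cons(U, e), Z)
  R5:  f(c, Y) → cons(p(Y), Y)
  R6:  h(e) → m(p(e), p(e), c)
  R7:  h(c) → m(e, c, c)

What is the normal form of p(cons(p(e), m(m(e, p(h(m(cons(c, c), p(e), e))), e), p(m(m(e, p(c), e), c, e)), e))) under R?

1. p(cons(p(e), m(m(e, p(h(m(cons(c, c), p(e), e))), e), p(m(m(e, p(c), e), c, e)), e)))  →  p(cons(p(e), p(m(m(e, p(c), e), c, e))))   [R2 at 1.2]
2. p(cons(p(e), p(m(m(e, p(c), e), c, e))))  →  p(cons(p(e), p(c)))   [R2 at 1.2.1]

p(cons(p(e), p(c)))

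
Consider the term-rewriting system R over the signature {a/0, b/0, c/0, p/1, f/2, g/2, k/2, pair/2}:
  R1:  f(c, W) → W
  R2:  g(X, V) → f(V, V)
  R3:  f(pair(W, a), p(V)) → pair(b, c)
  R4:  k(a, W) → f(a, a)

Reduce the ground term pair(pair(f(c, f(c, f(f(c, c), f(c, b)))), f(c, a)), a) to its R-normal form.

pair(pair(b, a), a)

1. pair(pair(f(c, f(c, f(f(c, c), f(c, b)))), f(c, a)), a)  →  pair(pair(f(c, f(f(c, c), f(c, b))), f(c, a)), a)   [R1 at 1.1]
2. pair(pair(f(c, f(f(c, c), f(c, b))), f(c, a)), a)  →  pair(pair(f(f(c, c), f(c, b)), f(c, a)), a)   [R1 at 1.1]
3. pair(pair(f(f(c, c), f(c, b)), f(c, a)), a)  →  pair(pair(f(c, f(c, b)), f(c, a)), a)   [R1 at 1.1.1]
4. pair(pair(f(c, f(c, b)), f(c, a)), a)  →  pair(pair(f(c, b), f(c, a)), a)   [R1 at 1.1]
5. pair(pair(f(c, b), f(c, a)), a)  →  pair(pair(b, f(c, a)), a)   [R1 at 1.1]
6. pair(pair(b, f(c, a)), a)  →  pair(pair(b, a), a)   [R1 at 1.2]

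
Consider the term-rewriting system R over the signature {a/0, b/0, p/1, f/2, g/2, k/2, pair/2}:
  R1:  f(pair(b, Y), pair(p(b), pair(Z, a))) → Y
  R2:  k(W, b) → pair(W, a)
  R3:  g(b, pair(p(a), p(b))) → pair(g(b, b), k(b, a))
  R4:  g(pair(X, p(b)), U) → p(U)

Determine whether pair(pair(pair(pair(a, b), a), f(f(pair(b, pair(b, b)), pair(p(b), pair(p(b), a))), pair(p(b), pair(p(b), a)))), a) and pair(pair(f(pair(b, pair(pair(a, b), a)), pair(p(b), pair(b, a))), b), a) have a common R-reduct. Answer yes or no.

yes — NF(t₁) = pair(pair(pair(pair(a, b), a), b), a), NF(t₂) = pair(pair(pair(pair(a, b), a), b), a)

Reduce t₁ = pair(pair(pair(pair(a, b), a), f(f(pair(b, pair(b, b)), pair(p(b), pair(p(b), a))), pair(p(b), pair(p(b), a)))), a):
1. pair(pair(pair(pair(a, b), a), f(f(pair(b, pair(b, b)), pair(p(b), pair(p(b), a))), pair(p(b), pair(p(b), a)))), a)  →  pair(pair(pair(pair(a, b), a), f(pair(b, b), pair(p(b), pair(p(b), a)))), a)   [R1 at 1.2.1]
2. pair(pair(pair(pair(a, b), a), f(pair(b, b), pair(p(b), pair(p(b), a)))), a)  →  pair(pair(pair(pair(a, b), a), b), a)   [R1 at 1.2]

Reduce t₂ = pair(pair(f(pair(b, pair(pair(a, b), a)), pair(p(b), pair(b, a))), b), a):
1. pair(pair(f(pair(b, pair(pair(a, b), a)), pair(p(b), pair(b, a))), b), a)  →  pair(pair(pair(pair(a, b), a), b), a)   [R1 at 1.1]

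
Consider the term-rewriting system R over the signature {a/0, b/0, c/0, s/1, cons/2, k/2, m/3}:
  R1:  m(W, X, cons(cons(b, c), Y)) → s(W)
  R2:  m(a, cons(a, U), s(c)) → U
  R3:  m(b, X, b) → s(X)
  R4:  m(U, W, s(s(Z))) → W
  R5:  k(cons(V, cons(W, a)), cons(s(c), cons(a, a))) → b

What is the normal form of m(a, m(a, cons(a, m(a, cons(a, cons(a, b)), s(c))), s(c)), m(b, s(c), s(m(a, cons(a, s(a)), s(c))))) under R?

b

1. m(a, m(a, cons(a, m(a, cons(a, cons(a, b)), s(c))), s(c)), m(b, s(c), s(m(a, cons(a, s(a)), s(c)))))  →  m(a, m(a, cons(a, cons(a, b)), s(c)), m(b, s(c), s(m(a, cons(a, s(a)), s(c)))))   [R2 at 2]
2. m(a, m(a, cons(a, cons(a, b)), s(c)), m(b, s(c), s(m(a, cons(a, s(a)), s(c)))))  →  m(a, cons(a, b), m(b, s(c), s(m(a, cons(a, s(a)), s(c)))))   [R2 at 2]
3. m(a, cons(a, b), m(b, s(c), s(m(a, cons(a, s(a)), s(c)))))  →  m(a, cons(a, b), m(b, s(c), s(s(a))))   [R2 at 3.3.1]
4. m(a, cons(a, b), m(b, s(c), s(s(a))))  →  m(a, cons(a, b), s(c))   [R4 at 3]
5. m(a, cons(a, b), s(c))  →  b   [R2 at ε]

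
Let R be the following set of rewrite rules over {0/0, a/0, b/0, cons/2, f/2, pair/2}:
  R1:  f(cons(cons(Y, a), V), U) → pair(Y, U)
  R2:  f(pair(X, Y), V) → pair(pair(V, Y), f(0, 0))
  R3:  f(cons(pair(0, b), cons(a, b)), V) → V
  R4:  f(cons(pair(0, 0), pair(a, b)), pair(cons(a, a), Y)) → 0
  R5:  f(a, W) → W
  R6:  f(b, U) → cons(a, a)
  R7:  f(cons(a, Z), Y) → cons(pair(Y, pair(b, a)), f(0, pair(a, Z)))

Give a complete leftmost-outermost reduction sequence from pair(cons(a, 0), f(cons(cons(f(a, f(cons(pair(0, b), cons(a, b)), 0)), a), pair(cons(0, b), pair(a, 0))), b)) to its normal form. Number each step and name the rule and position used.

1. pair(cons(a, 0), f(cons(cons(f(a, f(cons(pair(0, b), cons(a, b)), 0)), a), pair(cons(0, b), pair(a, 0))), b))  →  pair(cons(a, 0), pair(f(a, f(cons(pair(0, b), cons(a, b)), 0)), b))   [R1 at 2]
2. pair(cons(a, 0), pair(f(a, f(cons(pair(0, b), cons(a, b)), 0)), b))  →  pair(cons(a, 0), pair(f(cons(pair(0, b), cons(a, b)), 0), b))   [R5 at 2.1]
3. pair(cons(a, 0), pair(f(cons(pair(0, b), cons(a, b)), 0), b))  →  pair(cons(a, 0), pair(0, b))   [R3 at 2.1]

pair(cons(a, 0), pair(0, b))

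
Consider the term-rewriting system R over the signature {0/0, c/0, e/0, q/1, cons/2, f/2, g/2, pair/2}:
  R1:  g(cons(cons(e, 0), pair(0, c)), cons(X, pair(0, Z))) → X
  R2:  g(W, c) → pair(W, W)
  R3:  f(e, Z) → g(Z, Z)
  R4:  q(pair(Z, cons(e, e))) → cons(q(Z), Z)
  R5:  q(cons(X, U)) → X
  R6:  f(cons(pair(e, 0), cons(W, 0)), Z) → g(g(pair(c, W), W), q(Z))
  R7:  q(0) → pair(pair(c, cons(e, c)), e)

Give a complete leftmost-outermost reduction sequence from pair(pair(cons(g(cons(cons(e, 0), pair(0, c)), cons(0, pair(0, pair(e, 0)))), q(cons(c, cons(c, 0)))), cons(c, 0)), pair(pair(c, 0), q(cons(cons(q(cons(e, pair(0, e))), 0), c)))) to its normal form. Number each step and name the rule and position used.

pair(pair(cons(0, c), cons(c, 0)), pair(pair(c, 0), cons(e, 0)))

1. pair(pair(cons(g(cons(cons(e, 0), pair(0, c)), cons(0, pair(0, pair(e, 0)))), q(cons(c, cons(c, 0)))), cons(c, 0)), pair(pair(c, 0), q(cons(cons(q(cons(e, pair(0, e))), 0), c))))  →  pair(pair(cons(0, q(cons(c, cons(c, 0)))), cons(c, 0)), pair(pair(c, 0), q(cons(cons(q(cons(e, pair(0, e))), 0), c))))   [R1 at 1.1.1]
2. pair(pair(cons(0, q(cons(c, cons(c, 0)))), cons(c, 0)), pair(pair(c, 0), q(cons(cons(q(cons(e, pair(0, e))), 0), c))))  →  pair(pair(cons(0, c), cons(c, 0)), pair(pair(c, 0), q(cons(cons(q(cons(e, pair(0, e))), 0), c))))   [R5 at 1.1.2]
3. pair(pair(cons(0, c), cons(c, 0)), pair(pair(c, 0), q(cons(cons(q(cons(e, pair(0, e))), 0), c))))  →  pair(pair(cons(0, c), cons(c, 0)), pair(pair(c, 0), cons(q(cons(e, pair(0, e))), 0)))   [R5 at 2.2]
4. pair(pair(cons(0, c), cons(c, 0)), pair(pair(c, 0), cons(q(cons(e, pair(0, e))), 0)))  →  pair(pair(cons(0, c), cons(c, 0)), pair(pair(c, 0), cons(e, 0)))   [R5 at 2.2.1]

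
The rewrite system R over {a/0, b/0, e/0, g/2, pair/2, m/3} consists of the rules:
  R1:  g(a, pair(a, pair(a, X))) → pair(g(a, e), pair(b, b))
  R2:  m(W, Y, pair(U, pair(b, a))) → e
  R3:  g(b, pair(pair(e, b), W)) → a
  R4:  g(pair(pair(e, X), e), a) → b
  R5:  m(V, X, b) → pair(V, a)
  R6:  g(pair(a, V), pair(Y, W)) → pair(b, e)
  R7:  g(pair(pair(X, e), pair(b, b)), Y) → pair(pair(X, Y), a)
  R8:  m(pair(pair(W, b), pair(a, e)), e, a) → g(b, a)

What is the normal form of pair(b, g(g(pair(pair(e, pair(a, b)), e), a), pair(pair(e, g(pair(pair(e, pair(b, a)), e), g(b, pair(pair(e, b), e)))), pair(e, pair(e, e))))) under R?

pair(b, a)

1. pair(b, g(g(pair(pair(e, pair(a, b)), e), a), pair(pair(e, g(pair(pair(e, pair(b, a)), e), g(b, pair(pair(e, b), e)))), pair(e, pair(e, e)))))  →  pair(b, g(b, pair(pair(e, g(pair(pair(e, pair(b, a)), e), g(b, pair(pair(e, b), e)))), pair(e, pair(e, e)))))   [R4 at 2.1]
2. pair(b, g(b, pair(pair(e, g(pair(pair(e, pair(b, a)), e), g(b, pair(pair(e, b), e)))), pair(e, pair(e, e)))))  →  pair(b, g(b, pair(pair(e, g(pair(pair(e, pair(b, a)), e), a)), pair(e, pair(e, e)))))   [R3 at 2.2.1.2.2]
3. pair(b, g(b, pair(pair(e, g(pair(pair(e, pair(b, a)), e), a)), pair(e, pair(e, e)))))  →  pair(b, g(b, pair(pair(e, b), pair(e, pair(e, e)))))   [R4 at 2.2.1.2]
4. pair(b, g(b, pair(pair(e, b), pair(e, pair(e, e)))))  →  pair(b, a)   [R3 at 2]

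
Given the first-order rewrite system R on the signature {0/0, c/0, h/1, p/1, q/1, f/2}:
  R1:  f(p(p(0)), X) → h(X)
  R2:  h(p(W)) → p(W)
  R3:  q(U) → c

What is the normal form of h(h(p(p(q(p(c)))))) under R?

p(p(c))

1. h(h(p(p(q(p(c))))))  →  h(p(p(q(p(c)))))   [R2 at 1]
2. h(p(p(q(p(c)))))  →  p(p(q(p(c))))   [R2 at ε]
3. p(p(q(p(c))))  →  p(p(c))   [R3 at 1.1]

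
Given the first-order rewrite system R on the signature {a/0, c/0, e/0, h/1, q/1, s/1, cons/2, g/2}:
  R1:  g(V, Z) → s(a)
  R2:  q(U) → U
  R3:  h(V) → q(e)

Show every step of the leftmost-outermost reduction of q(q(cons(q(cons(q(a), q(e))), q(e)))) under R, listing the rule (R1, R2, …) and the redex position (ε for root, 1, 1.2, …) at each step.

1. q(q(cons(q(cons(q(a), q(e))), q(e))))  →  q(cons(q(cons(q(a), q(e))), q(e)))   [R2 at ε]
2. q(cons(q(cons(q(a), q(e))), q(e)))  →  cons(q(cons(q(a), q(e))), q(e))   [R2 at ε]
3. cons(q(cons(q(a), q(e))), q(e))  →  cons(cons(q(a), q(e)), q(e))   [R2 at 1]
4. cons(cons(q(a), q(e)), q(e))  →  cons(cons(a, q(e)), q(e))   [R2 at 1.1]
5. cons(cons(a, q(e)), q(e))  →  cons(cons(a, e), q(e))   [R2 at 1.2]
6. cons(cons(a, e), q(e))  →  cons(cons(a, e), e)   [R2 at 2]

cons(cons(a, e), e)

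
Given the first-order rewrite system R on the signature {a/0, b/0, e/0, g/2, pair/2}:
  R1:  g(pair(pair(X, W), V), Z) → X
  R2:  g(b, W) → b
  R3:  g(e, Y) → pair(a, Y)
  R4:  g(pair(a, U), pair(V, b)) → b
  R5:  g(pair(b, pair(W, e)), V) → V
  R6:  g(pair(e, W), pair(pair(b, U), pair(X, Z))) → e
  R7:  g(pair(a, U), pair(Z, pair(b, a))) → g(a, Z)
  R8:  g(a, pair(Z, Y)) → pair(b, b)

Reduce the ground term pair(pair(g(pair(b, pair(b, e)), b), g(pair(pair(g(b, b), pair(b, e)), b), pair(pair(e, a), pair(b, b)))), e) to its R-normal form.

pair(pair(b, b), e)

1. pair(pair(g(pair(b, pair(b, e)), b), g(pair(pair(g(b, b), pair(b, e)), b), pair(pair(e, a), pair(b, b)))), e)  →  pair(pair(b, g(pair(pair(g(b, b), pair(b, e)), b), pair(pair(e, a), pair(b, b)))), e)   [R5 at 1.1]
2. pair(pair(b, g(pair(pair(g(b, b), pair(b, e)), b), pair(pair(e, a), pair(b, b)))), e)  →  pair(pair(b, g(b, b)), e)   [R1 at 1.2]
3. pair(pair(b, g(b, b)), e)  →  pair(pair(b, b), e)   [R2 at 1.2]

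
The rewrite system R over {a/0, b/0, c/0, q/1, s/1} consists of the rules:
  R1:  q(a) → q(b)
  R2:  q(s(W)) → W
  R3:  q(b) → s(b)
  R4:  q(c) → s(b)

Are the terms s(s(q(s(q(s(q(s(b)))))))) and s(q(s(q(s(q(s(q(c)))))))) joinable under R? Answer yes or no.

Reduce t₁ = s(s(q(s(q(s(q(s(b)))))))):
1. s(s(q(s(q(s(q(s(b))))))))  →  s(s(q(s(q(s(b))))))   [R2 at 1.1]
2. s(s(q(s(q(s(b))))))  →  s(s(q(s(b))))   [R2 at 1.1]
3. s(s(q(s(b))))  →  s(s(b))   [R2 at 1.1]

Reduce t₂ = s(q(s(q(s(q(s(q(c)))))))):
1. s(q(s(q(s(q(s(q(c))))))))  →  s(q(s(q(s(q(c))))))   [R2 at 1]
2. s(q(s(q(s(q(c))))))  →  s(q(s(q(c))))   [R2 at 1]
3. s(q(s(q(c))))  →  s(q(c))   [R2 at 1]
4. s(q(c))  →  s(s(b))   [R4 at 1]

yes — NF(t₁) = s(s(b)), NF(t₂) = s(s(b))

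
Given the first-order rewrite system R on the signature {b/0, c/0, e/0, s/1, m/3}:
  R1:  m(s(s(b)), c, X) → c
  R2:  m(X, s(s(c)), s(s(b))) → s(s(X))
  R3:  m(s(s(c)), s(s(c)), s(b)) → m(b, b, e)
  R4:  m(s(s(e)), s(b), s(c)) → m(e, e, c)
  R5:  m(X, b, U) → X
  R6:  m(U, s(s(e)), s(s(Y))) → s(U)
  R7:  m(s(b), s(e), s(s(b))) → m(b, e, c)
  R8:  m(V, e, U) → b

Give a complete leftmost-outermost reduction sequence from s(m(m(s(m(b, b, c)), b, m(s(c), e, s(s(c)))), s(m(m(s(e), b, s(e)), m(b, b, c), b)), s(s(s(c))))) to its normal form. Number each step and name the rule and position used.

s(s(s(b)))

1. s(m(m(s(m(b, b, c)), b, m(s(c), e, s(s(c)))), s(m(m(s(e), b, s(e)), m(b, b, c), b)), s(s(s(c)))))  →  s(m(s(m(b, b, c)), s(m(m(s(e), b, s(e)), m(b, b, c), b)), s(s(s(c)))))   [R5 at 1.1]
2. s(m(s(m(b, b, c)), s(m(m(s(e), b, s(e)), m(b, b, c), b)), s(s(s(c)))))  →  s(m(s(b), s(m(m(s(e), b, s(e)), m(b, b, c), b)), s(s(s(c)))))   [R5 at 1.1.1]
3. s(m(s(b), s(m(m(s(e), b, s(e)), m(b, b, c), b)), s(s(s(c)))))  →  s(m(s(b), s(m(s(e), m(b, b, c), b)), s(s(s(c)))))   [R5 at 1.2.1.1]
4. s(m(s(b), s(m(s(e), m(b, b, c), b)), s(s(s(c)))))  →  s(m(s(b), s(m(s(e), b, b)), s(s(s(c)))))   [R5 at 1.2.1.2]
5. s(m(s(b), s(m(s(e), b, b)), s(s(s(c)))))  →  s(m(s(b), s(s(e)), s(s(s(c)))))   [R5 at 1.2.1]
6. s(m(s(b), s(s(e)), s(s(s(c)))))  →  s(s(s(b)))   [R6 at 1]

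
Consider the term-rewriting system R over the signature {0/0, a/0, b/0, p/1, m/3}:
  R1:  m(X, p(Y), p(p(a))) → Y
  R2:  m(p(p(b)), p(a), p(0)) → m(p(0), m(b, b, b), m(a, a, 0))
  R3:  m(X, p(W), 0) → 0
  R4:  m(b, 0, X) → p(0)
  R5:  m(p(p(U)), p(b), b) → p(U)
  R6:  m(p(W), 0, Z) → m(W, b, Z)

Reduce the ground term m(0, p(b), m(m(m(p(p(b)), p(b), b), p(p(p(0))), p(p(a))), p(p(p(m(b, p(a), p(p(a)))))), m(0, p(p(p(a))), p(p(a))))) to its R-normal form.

1. m(0, p(b), m(m(m(p(p(b)), p(b), b), p(p(p(0))), p(p(a))), p(p(p(m(b, p(a), p(p(a)))))), m(0, p(p(p(a))), p(p(a)))))  →  m(0, p(b), m(p(p(0)), p(p(p(m(b, p(a), p(p(a)))))), m(0, p(p(p(a))), p(p(a)))))   [R1 at 3.1]
2. m(0, p(b), m(p(p(0)), p(p(p(m(b, p(a), p(p(a)))))), m(0, p(p(p(a))), p(p(a)))))  →  m(0, p(b), m(p(p(0)), p(p(p(a))), m(0, p(p(p(a))), p(p(a)))))   [R1 at 3.2.1.1.1]
3. m(0, p(b), m(p(p(0)), p(p(p(a))), m(0, p(p(p(a))), p(p(a)))))  →  m(0, p(b), m(p(p(0)), p(p(p(a))), p(p(a))))   [R1 at 3.3]
4. m(0, p(b), m(p(p(0)), p(p(p(a))), p(p(a))))  →  m(0, p(b), p(p(a)))   [R1 at 3]
5. m(0, p(b), p(p(a)))  →  b   [R1 at ε]

b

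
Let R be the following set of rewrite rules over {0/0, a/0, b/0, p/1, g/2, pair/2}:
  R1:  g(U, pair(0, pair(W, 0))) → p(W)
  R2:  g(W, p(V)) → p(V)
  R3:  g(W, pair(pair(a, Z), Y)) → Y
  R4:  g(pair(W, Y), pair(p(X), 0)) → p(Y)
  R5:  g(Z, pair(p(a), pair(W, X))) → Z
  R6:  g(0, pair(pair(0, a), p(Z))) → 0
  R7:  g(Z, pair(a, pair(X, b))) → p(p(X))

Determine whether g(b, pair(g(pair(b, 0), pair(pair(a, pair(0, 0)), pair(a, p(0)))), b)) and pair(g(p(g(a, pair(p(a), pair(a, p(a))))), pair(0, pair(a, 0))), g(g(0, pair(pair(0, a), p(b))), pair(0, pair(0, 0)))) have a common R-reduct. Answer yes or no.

Reduce t₁ = g(b, pair(g(pair(b, 0), pair(pair(a, pair(0, 0)), pair(a, p(0)))), b)):
1. g(b, pair(g(pair(b, 0), pair(pair(a, pair(0, 0)), pair(a, p(0)))), b))  →  g(b, pair(pair(a, p(0)), b))   [R3 at 2.1]
2. g(b, pair(pair(a, p(0)), b))  →  b   [R3 at ε]

Reduce t₂ = pair(g(p(g(a, pair(p(a), pair(a, p(a))))), pair(0, pair(a, 0))), g(g(0, pair(pair(0, a), p(b))), pair(0, pair(0, 0)))):
1. pair(g(p(g(a, pair(p(a), pair(a, p(a))))), pair(0, pair(a, 0))), g(g(0, pair(pair(0, a), p(b))), pair(0, pair(0, 0))))  →  pair(p(a), g(g(0, pair(pair(0, a), p(b))), pair(0, pair(0, 0))))   [R1 at 1]
2. pair(p(a), g(g(0, pair(pair(0, a), p(b))), pair(0, pair(0, 0))))  →  pair(p(a), p(0))   [R1 at 2]

no — NF(t₁) = b, NF(t₂) = pair(p(a), p(0))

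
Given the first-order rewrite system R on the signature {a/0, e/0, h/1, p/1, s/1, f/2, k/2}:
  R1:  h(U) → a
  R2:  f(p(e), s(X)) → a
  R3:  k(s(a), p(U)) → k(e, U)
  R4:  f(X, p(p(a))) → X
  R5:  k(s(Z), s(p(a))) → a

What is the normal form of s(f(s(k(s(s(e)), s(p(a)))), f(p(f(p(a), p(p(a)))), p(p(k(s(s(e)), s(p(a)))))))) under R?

1. s(f(s(k(s(s(e)), s(p(a)))), f(p(f(p(a), p(p(a)))), p(p(k(s(s(e)), s(p(a))))))))  →  s(f(s(a), f(p(f(p(a), p(p(a)))), p(p(k(s(s(e)), s(p(a))))))))   [R5 at 1.1.1]
2. s(f(s(a), f(p(f(p(a), p(p(a)))), p(p(k(s(s(e)), s(p(a))))))))  →  s(f(s(a), f(p(p(a)), p(p(k(s(s(e)), s(p(a))))))))   [R4 at 1.2.1.1]
3. s(f(s(a), f(p(p(a)), p(p(k(s(s(e)), s(p(a))))))))  →  s(f(s(a), f(p(p(a)), p(p(a)))))   [R5 at 1.2.2.1.1]
4. s(f(s(a), f(p(p(a)), p(p(a)))))  →  s(f(s(a), p(p(a))))   [R4 at 1.2]
5. s(f(s(a), p(p(a))))  →  s(s(a))   [R4 at 1]

s(s(a))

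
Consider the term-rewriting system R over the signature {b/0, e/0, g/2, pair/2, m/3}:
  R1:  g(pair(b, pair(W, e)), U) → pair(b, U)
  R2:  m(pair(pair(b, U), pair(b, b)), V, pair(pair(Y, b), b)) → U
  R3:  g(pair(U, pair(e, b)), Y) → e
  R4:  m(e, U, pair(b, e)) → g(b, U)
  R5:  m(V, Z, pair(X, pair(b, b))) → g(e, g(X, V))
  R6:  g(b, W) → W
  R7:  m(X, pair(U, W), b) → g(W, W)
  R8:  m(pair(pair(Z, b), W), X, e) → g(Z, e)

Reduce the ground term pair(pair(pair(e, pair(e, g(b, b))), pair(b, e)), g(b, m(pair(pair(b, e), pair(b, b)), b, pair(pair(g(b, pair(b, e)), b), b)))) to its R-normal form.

1. pair(pair(pair(e, pair(e, g(b, b))), pair(b, e)), g(b, m(pair(pair(b, e), pair(b, b)), b, pair(pair(g(b, pair(b, e)), b), b))))  →  pair(pair(pair(e, pair(e, b)), pair(b, e)), g(b, m(pair(pair(b, e), pair(b, b)), b, pair(pair(g(b, pair(b, e)), b), b))))   [R6 at 1.1.2.2]
2. pair(pair(pair(e, pair(e, b)), pair(b, e)), g(b, m(pair(pair(b, e), pair(b, b)), b, pair(pair(g(b, pair(b, e)), b), b))))  →  pair(pair(pair(e, pair(e, b)), pair(b, e)), m(pair(pair(b, e), pair(b, b)), b, pair(pair(g(b, pair(b, e)), b), b)))   [R6 at 2]
3. pair(pair(pair(e, pair(e, b)), pair(b, e)), m(pair(pair(b, e), pair(b, b)), b, pair(pair(g(b, pair(b, e)), b), b)))  →  pair(pair(pair(e, pair(e, b)), pair(b, e)), e)   [R2 at 2]

pair(pair(pair(e, pair(e, b)), pair(b, e)), e)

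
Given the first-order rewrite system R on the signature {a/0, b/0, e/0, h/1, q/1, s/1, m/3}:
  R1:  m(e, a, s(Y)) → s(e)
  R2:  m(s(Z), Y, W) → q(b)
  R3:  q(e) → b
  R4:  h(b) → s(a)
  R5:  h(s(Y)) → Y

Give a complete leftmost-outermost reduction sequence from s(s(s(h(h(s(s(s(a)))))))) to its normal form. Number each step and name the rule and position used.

1. s(s(s(h(h(s(s(s(a))))))))  →  s(s(s(h(s(s(a))))))   [R5 at 1.1.1.1]
2. s(s(s(h(s(s(a))))))  →  s(s(s(s(a))))   [R5 at 1.1.1]

s(s(s(s(a))))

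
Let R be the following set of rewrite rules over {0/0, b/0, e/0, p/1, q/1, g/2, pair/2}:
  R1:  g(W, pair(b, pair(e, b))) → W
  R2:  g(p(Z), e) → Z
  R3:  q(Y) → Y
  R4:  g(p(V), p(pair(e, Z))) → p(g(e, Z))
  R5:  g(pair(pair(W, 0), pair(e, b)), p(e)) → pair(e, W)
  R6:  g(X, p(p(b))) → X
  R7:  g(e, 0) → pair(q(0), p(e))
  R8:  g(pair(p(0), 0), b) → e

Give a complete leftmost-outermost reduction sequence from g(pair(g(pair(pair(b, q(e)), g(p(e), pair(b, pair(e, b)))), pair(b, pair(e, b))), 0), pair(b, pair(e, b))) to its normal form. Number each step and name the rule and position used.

pair(pair(pair(b, e), p(e)), 0)

1. g(pair(g(pair(pair(b, q(e)), g(p(e), pair(b, pair(e, b)))), pair(b, pair(e, b))), 0), pair(b, pair(e, b)))  →  pair(g(pair(pair(b, q(e)), g(p(e), pair(b, pair(e, b)))), pair(b, pair(e, b))), 0)   [R1 at ε]
2. pair(g(pair(pair(b, q(e)), g(p(e), pair(b, pair(e, b)))), pair(b, pair(e, b))), 0)  →  pair(pair(pair(b, q(e)), g(p(e), pair(b, pair(e, b)))), 0)   [R1 at 1]
3. pair(pair(pair(b, q(e)), g(p(e), pair(b, pair(e, b)))), 0)  →  pair(pair(pair(b, e), g(p(e), pair(b, pair(e, b)))), 0)   [R3 at 1.1.2]
4. pair(pair(pair(b, e), g(p(e), pair(b, pair(e, b)))), 0)  →  pair(pair(pair(b, e), p(e)), 0)   [R1 at 1.2]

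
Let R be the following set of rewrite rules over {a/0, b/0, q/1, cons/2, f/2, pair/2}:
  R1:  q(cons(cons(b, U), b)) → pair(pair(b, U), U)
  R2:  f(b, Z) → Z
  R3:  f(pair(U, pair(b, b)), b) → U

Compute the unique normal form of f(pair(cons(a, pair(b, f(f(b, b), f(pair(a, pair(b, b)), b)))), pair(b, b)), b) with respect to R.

cons(a, pair(b, a))

1. f(pair(cons(a, pair(b, f(f(b, b), f(pair(a, pair(b, b)), b)))), pair(b, b)), b)  →  cons(a, pair(b, f(f(b, b), f(pair(a, pair(b, b)), b))))   [R3 at ε]
2. cons(a, pair(b, f(f(b, b), f(pair(a, pair(b, b)), b))))  →  cons(a, pair(b, f(b, f(pair(a, pair(b, b)), b))))   [R2 at 2.2.1]
3. cons(a, pair(b, f(b, f(pair(a, pair(b, b)), b))))  →  cons(a, pair(b, f(pair(a, pair(b, b)), b)))   [R2 at 2.2]
4. cons(a, pair(b, f(pair(a, pair(b, b)), b)))  →  cons(a, pair(b, a))   [R3 at 2.2]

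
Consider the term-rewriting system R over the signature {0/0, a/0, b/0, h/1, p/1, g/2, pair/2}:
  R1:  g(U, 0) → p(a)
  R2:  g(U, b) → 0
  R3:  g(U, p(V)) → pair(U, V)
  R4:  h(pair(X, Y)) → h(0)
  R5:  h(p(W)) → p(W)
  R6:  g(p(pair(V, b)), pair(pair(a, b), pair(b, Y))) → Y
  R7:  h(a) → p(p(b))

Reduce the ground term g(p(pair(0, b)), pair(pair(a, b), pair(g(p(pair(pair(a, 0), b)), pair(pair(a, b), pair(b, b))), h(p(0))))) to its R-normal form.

p(0)

1. g(p(pair(0, b)), pair(pair(a, b), pair(g(p(pair(pair(a, 0), b)), pair(pair(a, b), pair(b, b))), h(p(0)))))  →  g(p(pair(0, b)), pair(pair(a, b), pair(b, h(p(0)))))   [R6 at 2.2.1]
2. g(p(pair(0, b)), pair(pair(a, b), pair(b, h(p(0)))))  →  h(p(0))   [R6 at ε]
3. h(p(0))  →  p(0)   [R5 at ε]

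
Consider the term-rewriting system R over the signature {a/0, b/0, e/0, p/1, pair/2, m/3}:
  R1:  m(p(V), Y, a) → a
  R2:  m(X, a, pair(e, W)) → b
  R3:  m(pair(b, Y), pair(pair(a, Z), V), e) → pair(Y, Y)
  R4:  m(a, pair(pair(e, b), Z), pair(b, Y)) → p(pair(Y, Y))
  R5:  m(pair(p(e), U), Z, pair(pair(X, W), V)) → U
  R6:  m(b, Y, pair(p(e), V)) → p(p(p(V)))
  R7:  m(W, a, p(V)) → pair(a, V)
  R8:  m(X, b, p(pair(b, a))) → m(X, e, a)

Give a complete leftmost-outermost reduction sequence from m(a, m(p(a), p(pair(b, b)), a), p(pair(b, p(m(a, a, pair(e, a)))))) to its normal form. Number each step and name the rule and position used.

1. m(a, m(p(a), p(pair(b, b)), a), p(pair(b, p(m(a, a, pair(e, a))))))  →  m(a, a, p(pair(b, p(m(a, a, pair(e, a))))))   [R1 at 2]
2. m(a, a, p(pair(b, p(m(a, a, pair(e, a))))))  →  pair(a, pair(b, p(m(a, a, pair(e, a)))))   [R7 at ε]
3. pair(a, pair(b, p(m(a, a, pair(e, a)))))  →  pair(a, pair(b, p(b)))   [R2 at 2.2.1]

pair(a, pair(b, p(b)))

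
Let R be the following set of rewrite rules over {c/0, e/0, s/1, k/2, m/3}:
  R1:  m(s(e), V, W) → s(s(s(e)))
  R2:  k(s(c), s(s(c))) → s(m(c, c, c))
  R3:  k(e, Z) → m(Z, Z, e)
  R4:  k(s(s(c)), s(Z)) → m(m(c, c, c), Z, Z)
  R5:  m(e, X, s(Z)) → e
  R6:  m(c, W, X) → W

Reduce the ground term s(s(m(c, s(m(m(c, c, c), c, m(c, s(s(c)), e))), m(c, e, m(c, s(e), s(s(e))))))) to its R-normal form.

s(s(s(c)))

1. s(s(m(c, s(m(m(c, c, c), c, m(c, s(s(c)), e))), m(c, e, m(c, s(e), s(s(e)))))))  →  s(s(s(m(m(c, c, c), c, m(c, s(s(c)), e)))))   [R6 at 1.1]
2. s(s(s(m(m(c, c, c), c, m(c, s(s(c)), e)))))  →  s(s(s(m(c, c, m(c, s(s(c)), e)))))   [R6 at 1.1.1.1]
3. s(s(s(m(c, c, m(c, s(s(c)), e)))))  →  s(s(s(c)))   [R6 at 1.1.1]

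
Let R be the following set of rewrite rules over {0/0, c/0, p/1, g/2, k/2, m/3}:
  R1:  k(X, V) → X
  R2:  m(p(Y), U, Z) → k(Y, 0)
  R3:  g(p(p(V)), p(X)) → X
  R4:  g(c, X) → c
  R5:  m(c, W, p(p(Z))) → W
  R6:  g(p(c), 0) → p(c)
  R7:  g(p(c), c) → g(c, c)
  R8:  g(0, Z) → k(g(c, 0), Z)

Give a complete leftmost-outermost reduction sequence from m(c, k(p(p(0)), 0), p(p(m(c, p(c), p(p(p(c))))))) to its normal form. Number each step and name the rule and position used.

1. m(c, k(p(p(0)), 0), p(p(m(c, p(c), p(p(p(c)))))))  →  k(p(p(0)), 0)   [R5 at ε]
2. k(p(p(0)), 0)  →  p(p(0))   [R1 at ε]

p(p(0))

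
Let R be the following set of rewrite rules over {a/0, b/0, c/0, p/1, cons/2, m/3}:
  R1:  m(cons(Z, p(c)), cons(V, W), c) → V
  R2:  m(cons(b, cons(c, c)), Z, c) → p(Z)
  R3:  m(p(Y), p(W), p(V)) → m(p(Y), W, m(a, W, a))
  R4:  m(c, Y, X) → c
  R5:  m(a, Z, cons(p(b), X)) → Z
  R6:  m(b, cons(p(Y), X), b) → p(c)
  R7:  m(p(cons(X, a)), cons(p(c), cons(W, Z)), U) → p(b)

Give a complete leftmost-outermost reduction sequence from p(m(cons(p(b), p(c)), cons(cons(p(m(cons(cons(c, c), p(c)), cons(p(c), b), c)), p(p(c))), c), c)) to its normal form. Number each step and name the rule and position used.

1. p(m(cons(p(b), p(c)), cons(cons(p(m(cons(cons(c, c), p(c)), cons(p(c), b), c)), p(p(c))), c), c))  →  p(cons(p(m(cons(cons(c, c), p(c)), cons(p(c), b), c)), p(p(c))))   [R1 at 1]
2. p(cons(p(m(cons(cons(c, c), p(c)), cons(p(c), b), c)), p(p(c))))  →  p(cons(p(p(c)), p(p(c))))   [R1 at 1.1.1]

p(cons(p(p(c)), p(p(c))))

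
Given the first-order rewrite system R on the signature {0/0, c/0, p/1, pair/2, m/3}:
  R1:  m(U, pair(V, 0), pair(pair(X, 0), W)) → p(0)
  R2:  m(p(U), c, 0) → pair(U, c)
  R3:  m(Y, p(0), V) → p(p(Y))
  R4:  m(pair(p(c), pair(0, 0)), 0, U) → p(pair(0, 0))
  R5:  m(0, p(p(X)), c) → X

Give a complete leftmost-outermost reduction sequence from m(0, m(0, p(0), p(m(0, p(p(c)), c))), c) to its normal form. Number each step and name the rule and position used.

1. m(0, m(0, p(0), p(m(0, p(p(c)), c))), c)  →  m(0, p(p(0)), c)   [R3 at 2]
2. m(0, p(p(0)), c)  →  0   [R5 at ε]

0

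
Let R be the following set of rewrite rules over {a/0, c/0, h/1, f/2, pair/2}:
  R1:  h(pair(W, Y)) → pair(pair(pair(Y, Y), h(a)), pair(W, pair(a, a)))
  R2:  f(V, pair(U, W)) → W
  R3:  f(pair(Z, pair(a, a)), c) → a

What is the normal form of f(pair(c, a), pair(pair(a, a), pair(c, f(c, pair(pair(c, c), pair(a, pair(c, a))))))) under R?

1. f(pair(c, a), pair(pair(a, a), pair(c, f(c, pair(pair(c, c), pair(a, pair(c, a)))))))  →  pair(c, f(c, pair(pair(c, c), pair(a, pair(c, a)))))   [R2 at ε]
2. pair(c, f(c, pair(pair(c, c), pair(a, pair(c, a)))))  →  pair(c, pair(a, pair(c, a)))   [R2 at 2]

pair(c, pair(a, pair(c, a)))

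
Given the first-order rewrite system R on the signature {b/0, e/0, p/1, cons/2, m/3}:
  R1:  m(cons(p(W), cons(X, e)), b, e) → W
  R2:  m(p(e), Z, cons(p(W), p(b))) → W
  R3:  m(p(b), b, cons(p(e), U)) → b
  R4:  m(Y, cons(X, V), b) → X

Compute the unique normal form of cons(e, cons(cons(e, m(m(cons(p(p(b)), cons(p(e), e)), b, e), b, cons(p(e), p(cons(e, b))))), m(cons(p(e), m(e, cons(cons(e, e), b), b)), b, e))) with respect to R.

1. cons(e, cons(cons(e, m(m(cons(p(p(b)), cons(p(e), e)), b, e), b, cons(p(e), p(cons(e, b))))), m(cons(p(e), m(e, cons(cons(e, e), b), b)), b, e)))  →  cons(e, cons(cons(e, m(p(b), b, cons(p(e), p(cons(e, b))))), m(cons(p(e), m(e, cons(cons(e, e), b), b)), b, e)))   [R1 at 2.1.2.1]
2. cons(e, cons(cons(e, m(p(b), b, cons(p(e), p(cons(e, b))))), m(cons(p(e), m(e, cons(cons(e, e), b), b)), b, e)))  →  cons(e, cons(cons(e, b), m(cons(p(e), m(e, cons(cons(e, e), b), b)), b, e)))   [R3 at 2.1.2]
3. cons(e, cons(cons(e, b), m(cons(p(e), m(e, cons(cons(e, e), b), b)), b, e)))  →  cons(e, cons(cons(e, b), m(cons(p(e), cons(e, e)), b, e)))   [R4 at 2.2.1.2]
4. cons(e, cons(cons(e, b), m(cons(p(e), cons(e, e)), b, e)))  →  cons(e, cons(cons(e, b), e))   [R1 at 2.2]

cons(e, cons(cons(e, b), e))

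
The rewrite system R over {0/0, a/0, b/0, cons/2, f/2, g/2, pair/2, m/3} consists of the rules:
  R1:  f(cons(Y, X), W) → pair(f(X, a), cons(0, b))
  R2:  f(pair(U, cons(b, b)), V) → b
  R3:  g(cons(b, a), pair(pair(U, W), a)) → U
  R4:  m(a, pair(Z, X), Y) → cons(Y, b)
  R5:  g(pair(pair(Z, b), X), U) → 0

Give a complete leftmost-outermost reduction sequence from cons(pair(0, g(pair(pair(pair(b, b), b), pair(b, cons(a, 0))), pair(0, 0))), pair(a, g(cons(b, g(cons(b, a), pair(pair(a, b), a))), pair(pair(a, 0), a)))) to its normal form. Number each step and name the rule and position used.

1. cons(pair(0, g(pair(pair(pair(b, b), b), pair(b, cons(a, 0))), pair(0, 0))), pair(a, g(cons(b, g(cons(b, a), pair(pair(a, b), a))), pair(pair(a, 0), a))))  →  cons(pair(0, 0), pair(a, g(cons(b, g(cons(b, a), pair(pair(a, b), a))), pair(pair(a, 0), a))))   [R5 at 1.2]
2. cons(pair(0, 0), pair(a, g(cons(b, g(cons(b, a), pair(pair(a, b), a))), pair(pair(a, 0), a))))  →  cons(pair(0, 0), pair(a, g(cons(b, a), pair(pair(a, 0), a))))   [R3 at 2.2.1.2]
3. cons(pair(0, 0), pair(a, g(cons(b, a), pair(pair(a, 0), a))))  →  cons(pair(0, 0), pair(a, a))   [R3 at 2.2]

cons(pair(0, 0), pair(a, a))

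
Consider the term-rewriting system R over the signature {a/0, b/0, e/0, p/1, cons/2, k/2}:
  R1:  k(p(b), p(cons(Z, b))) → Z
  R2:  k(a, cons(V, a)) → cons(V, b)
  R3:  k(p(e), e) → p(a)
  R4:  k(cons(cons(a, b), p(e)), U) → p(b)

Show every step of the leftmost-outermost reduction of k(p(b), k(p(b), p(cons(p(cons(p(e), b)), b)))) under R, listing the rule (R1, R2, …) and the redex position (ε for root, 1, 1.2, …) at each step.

p(e)

1. k(p(b), k(p(b), p(cons(p(cons(p(e), b)), b))))  →  k(p(b), p(cons(p(e), b)))   [R1 at 2]
2. k(p(b), p(cons(p(e), b)))  →  p(e)   [R1 at ε]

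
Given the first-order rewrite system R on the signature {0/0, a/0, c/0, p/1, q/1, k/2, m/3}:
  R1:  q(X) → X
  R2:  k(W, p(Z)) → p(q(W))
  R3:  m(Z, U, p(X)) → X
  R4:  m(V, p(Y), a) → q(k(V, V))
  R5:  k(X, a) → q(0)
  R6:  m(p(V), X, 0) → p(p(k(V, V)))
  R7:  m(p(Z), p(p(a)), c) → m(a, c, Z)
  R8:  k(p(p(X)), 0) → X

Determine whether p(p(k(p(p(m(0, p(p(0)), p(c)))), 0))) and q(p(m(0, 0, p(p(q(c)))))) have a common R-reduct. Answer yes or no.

yes — NF(t₁) = p(p(c)), NF(t₂) = p(p(c))

Reduce t₁ = p(p(k(p(p(m(0, p(p(0)), p(c)))), 0))):
1. p(p(k(p(p(m(0, p(p(0)), p(c)))), 0)))  →  p(p(m(0, p(p(0)), p(c))))   [R8 at 1.1]
2. p(p(m(0, p(p(0)), p(c))))  →  p(p(c))   [R3 at 1.1]

Reduce t₂ = q(p(m(0, 0, p(p(q(c)))))):
1. q(p(m(0, 0, p(p(q(c))))))  →  p(m(0, 0, p(p(q(c)))))   [R1 at ε]
2. p(m(0, 0, p(p(q(c)))))  →  p(p(q(c)))   [R3 at 1]
3. p(p(q(c)))  →  p(p(c))   [R1 at 1.1]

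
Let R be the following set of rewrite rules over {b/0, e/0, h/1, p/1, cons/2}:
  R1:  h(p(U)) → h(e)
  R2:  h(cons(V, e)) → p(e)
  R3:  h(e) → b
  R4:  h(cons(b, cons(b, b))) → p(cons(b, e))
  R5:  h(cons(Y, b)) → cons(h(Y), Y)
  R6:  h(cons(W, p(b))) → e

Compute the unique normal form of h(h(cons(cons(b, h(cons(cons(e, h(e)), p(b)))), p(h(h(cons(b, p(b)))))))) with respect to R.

1. h(h(cons(cons(b, h(cons(cons(e, h(e)), p(b)))), p(h(h(cons(b, p(b))))))))  →  h(h(cons(cons(b, e), p(h(h(cons(b, p(b))))))))   [R6 at 1.1.1.2]
2. h(h(cons(cons(b, e), p(h(h(cons(b, p(b))))))))  →  h(h(cons(cons(b, e), p(h(e)))))   [R6 at 1.1.2.1.1]
3. h(h(cons(cons(b, e), p(h(e)))))  →  h(h(cons(cons(b, e), p(b))))   [R3 at 1.1.2.1]
4. h(h(cons(cons(b, e), p(b))))  →  h(e)   [R6 at 1]
5. h(e)  →  b   [R3 at ε]

b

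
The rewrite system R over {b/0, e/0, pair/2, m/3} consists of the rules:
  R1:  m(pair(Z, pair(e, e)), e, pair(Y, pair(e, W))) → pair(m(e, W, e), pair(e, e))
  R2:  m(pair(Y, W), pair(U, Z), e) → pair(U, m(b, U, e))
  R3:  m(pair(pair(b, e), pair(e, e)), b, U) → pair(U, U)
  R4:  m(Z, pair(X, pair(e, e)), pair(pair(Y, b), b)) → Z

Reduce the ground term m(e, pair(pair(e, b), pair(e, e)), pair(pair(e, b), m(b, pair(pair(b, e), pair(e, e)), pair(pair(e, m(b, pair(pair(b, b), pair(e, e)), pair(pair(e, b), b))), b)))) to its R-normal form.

1. m(e, pair(pair(e, b), pair(e, e)), pair(pair(e, b), m(b, pair(pair(b, e), pair(e, e)), pair(pair(e, m(b, pair(pair(b, b), pair(e, e)), pair(pair(e, b), b))), b))))  →  m(e, pair(pair(e, b), pair(e, e)), pair(pair(e, b), m(b, pair(pair(b, e), pair(e, e)), pair(pair(e, b), b))))   [R4 at 3.2.3.1.2]
2. m(e, pair(pair(e, b), pair(e, e)), pair(pair(e, b), m(b, pair(pair(b, e), pair(e, e)), pair(pair(e, b), b))))  →  m(e, pair(pair(e, b), pair(e, e)), pair(pair(e, b), b))   [R4 at 3.2]
3. m(e, pair(pair(e, b), pair(e, e)), pair(pair(e, b), b))  →  e   [R4 at ε]

e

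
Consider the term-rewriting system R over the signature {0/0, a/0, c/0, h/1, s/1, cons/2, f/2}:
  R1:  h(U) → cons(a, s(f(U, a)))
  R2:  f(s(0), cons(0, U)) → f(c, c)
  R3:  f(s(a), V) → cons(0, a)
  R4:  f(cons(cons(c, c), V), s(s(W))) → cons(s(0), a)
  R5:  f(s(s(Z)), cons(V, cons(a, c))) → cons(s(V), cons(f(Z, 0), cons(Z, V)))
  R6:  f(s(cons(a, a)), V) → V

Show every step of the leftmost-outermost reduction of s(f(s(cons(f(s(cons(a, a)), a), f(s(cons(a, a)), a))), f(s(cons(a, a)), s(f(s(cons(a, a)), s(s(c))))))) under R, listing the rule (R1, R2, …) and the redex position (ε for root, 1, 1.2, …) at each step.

s(s(s(s(c))))

1. s(f(s(cons(f(s(cons(a, a)), a), f(s(cons(a, a)), a))), f(s(cons(a, a)), s(f(s(cons(a, a)), s(s(c)))))))  →  s(f(s(cons(a, f(s(cons(a, a)), a))), f(s(cons(a, a)), s(f(s(cons(a, a)), s(s(c)))))))   [R6 at 1.1.1.1]
2. s(f(s(cons(a, f(s(cons(a, a)), a))), f(s(cons(a, a)), s(f(s(cons(a, a)), s(s(c)))))))  →  s(f(s(cons(a, a)), f(s(cons(a, a)), s(f(s(cons(a, a)), s(s(c)))))))   [R6 at 1.1.1.2]
3. s(f(s(cons(a, a)), f(s(cons(a, a)), s(f(s(cons(a, a)), s(s(c)))))))  →  s(f(s(cons(a, a)), s(f(s(cons(a, a)), s(s(c))))))   [R6 at 1]
4. s(f(s(cons(a, a)), s(f(s(cons(a, a)), s(s(c))))))  →  s(s(f(s(cons(a, a)), s(s(c)))))   [R6 at 1]
5. s(s(f(s(cons(a, a)), s(s(c)))))  →  s(s(s(s(c))))   [R6 at 1.1]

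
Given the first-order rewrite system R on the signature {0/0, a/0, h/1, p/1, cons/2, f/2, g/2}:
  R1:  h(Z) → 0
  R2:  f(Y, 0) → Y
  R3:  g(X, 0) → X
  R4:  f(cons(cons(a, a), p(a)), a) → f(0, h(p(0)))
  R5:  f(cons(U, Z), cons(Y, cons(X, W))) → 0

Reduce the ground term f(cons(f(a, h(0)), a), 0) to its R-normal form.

1. f(cons(f(a, h(0)), a), 0)  →  cons(f(a, h(0)), a)   [R2 at ε]
2. cons(f(a, h(0)), a)  →  cons(f(a, 0), a)   [R1 at 1.2]
3. cons(f(a, 0), a)  →  cons(a, a)   [R2 at 1]

cons(a, a)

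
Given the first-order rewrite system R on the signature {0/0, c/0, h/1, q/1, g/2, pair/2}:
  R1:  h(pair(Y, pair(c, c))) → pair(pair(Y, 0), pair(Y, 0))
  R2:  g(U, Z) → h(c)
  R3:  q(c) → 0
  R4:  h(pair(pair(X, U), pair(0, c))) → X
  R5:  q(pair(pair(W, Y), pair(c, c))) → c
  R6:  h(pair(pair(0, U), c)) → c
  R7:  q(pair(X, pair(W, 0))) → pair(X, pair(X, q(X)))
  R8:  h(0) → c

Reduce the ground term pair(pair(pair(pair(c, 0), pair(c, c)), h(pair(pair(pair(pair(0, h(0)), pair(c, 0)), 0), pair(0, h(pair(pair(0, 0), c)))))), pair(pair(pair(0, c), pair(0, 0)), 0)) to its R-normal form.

pair(pair(pair(pair(c, 0), pair(c, c)), pair(pair(0, c), pair(c, 0))), pair(pair(pair(0, c), pair(0, 0)), 0))

1. pair(pair(pair(pair(c, 0), pair(c, c)), h(pair(pair(pair(pair(0, h(0)), pair(c, 0)), 0), pair(0, h(pair(pair(0, 0), c)))))), pair(pair(pair(0, c), pair(0, 0)), 0))  →  pair(pair(pair(pair(c, 0), pair(c, c)), h(pair(pair(pair(pair(0, c), pair(c, 0)), 0), pair(0, h(pair(pair(0, 0), c)))))), pair(pair(pair(0, c), pair(0, 0)), 0))   [R8 at 1.2.1.1.1.1.2]
2. pair(pair(pair(pair(c, 0), pair(c, c)), h(pair(pair(pair(pair(0, c), pair(c, 0)), 0), pair(0, h(pair(pair(0, 0), c)))))), pair(pair(pair(0, c), pair(0, 0)), 0))  →  pair(pair(pair(pair(c, 0), pair(c, c)), h(pair(pair(pair(pair(0, c), pair(c, 0)), 0), pair(0, c)))), pair(pair(pair(0, c), pair(0, 0)), 0))   [R6 at 1.2.1.2.2]
3. pair(pair(pair(pair(c, 0), pair(c, c)), h(pair(pair(pair(pair(0, c), pair(c, 0)), 0), pair(0, c)))), pair(pair(pair(0, c), pair(0, 0)), 0))  →  pair(pair(pair(pair(c, 0), pair(c, c)), pair(pair(0, c), pair(c, 0))), pair(pair(pair(0, c), pair(0, 0)), 0))   [R4 at 1.2]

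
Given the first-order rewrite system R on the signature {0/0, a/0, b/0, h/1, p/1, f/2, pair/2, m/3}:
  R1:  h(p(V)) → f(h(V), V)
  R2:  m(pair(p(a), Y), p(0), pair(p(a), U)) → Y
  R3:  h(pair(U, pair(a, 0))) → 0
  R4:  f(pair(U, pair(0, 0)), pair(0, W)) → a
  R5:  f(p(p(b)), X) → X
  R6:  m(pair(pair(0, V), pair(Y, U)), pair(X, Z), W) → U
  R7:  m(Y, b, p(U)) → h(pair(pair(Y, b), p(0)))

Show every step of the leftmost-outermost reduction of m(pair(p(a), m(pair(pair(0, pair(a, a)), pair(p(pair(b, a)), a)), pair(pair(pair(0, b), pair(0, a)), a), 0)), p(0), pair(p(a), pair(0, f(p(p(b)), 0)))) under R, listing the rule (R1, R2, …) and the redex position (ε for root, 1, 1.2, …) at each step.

a

1. m(pair(p(a), m(pair(pair(0, pair(a, a)), pair(p(pair(b, a)), a)), pair(pair(pair(0, b), pair(0, a)), a), 0)), p(0), pair(p(a), pair(0, f(p(p(b)), 0))))  →  m(pair(pair(0, pair(a, a)), pair(p(pair(b, a)), a)), pair(pair(pair(0, b), pair(0, a)), a), 0)   [R2 at ε]
2. m(pair(pair(0, pair(a, a)), pair(p(pair(b, a)), a)), pair(pair(pair(0, b), pair(0, a)), a), 0)  →  a   [R6 at ε]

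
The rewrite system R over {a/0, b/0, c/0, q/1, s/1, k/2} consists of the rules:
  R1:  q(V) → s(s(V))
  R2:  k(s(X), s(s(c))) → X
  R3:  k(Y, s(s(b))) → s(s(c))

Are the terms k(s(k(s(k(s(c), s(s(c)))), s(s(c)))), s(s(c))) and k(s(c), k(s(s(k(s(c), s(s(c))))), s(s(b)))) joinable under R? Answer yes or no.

Reduce t₁ = k(s(k(s(k(s(c), s(s(c)))), s(s(c)))), s(s(c))):
1. k(s(k(s(k(s(c), s(s(c)))), s(s(c)))), s(s(c)))  →  k(s(k(s(c), s(s(c)))), s(s(c)))   [R2 at ε]
2. k(s(k(s(c), s(s(c)))), s(s(c)))  →  k(s(c), s(s(c)))   [R2 at ε]
3. k(s(c), s(s(c)))  →  c   [R2 at ε]

Reduce t₂ = k(s(c), k(s(s(k(s(c), s(s(c))))), s(s(b)))):
1. k(s(c), k(s(s(k(s(c), s(s(c))))), s(s(b))))  →  k(s(c), s(s(c)))   [R3 at 2]
2. k(s(c), s(s(c)))  →  c   [R2 at ε]

yes — NF(t₁) = c, NF(t₂) = c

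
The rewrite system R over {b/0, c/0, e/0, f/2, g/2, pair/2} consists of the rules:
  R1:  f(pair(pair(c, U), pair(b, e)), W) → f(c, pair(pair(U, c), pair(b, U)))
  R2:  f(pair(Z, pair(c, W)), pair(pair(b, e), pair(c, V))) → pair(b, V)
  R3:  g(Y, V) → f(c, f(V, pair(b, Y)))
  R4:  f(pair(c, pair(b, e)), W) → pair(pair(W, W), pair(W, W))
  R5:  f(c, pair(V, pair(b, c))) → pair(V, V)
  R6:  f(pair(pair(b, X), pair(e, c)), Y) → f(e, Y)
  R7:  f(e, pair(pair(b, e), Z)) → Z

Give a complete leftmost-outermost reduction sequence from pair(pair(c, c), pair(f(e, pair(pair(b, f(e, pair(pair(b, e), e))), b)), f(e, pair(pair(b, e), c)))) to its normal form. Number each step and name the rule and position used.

1. pair(pair(c, c), pair(f(e, pair(pair(b, f(e, pair(pair(b, e), e))), b)), f(e, pair(pair(b, e), c))))  →  pair(pair(c, c), pair(f(e, pair(pair(b, e), b)), f(e, pair(pair(b, e), c))))   [R7 at 2.1.2.1.2]
2. pair(pair(c, c), pair(f(e, pair(pair(b, e), b)), f(e, pair(pair(b, e), c))))  →  pair(pair(c, c), pair(b, f(e, pair(pair(b, e), c))))   [R7 at 2.1]
3. pair(pair(c, c), pair(b, f(e, pair(pair(b, e), c))))  →  pair(pair(c, c), pair(b, c))   [R7 at 2.2]

pair(pair(c, c), pair(b, c))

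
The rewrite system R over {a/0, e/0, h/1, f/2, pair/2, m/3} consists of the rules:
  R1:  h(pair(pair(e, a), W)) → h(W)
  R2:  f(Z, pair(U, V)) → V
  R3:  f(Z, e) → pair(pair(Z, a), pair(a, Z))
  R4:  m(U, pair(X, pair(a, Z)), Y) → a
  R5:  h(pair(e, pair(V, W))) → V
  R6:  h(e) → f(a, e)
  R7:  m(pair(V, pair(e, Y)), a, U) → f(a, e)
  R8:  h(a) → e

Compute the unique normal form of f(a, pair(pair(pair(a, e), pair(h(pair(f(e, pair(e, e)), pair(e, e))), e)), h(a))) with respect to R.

e

1. f(a, pair(pair(pair(a, e), pair(h(pair(f(e, pair(e, e)), pair(e, e))), e)), h(a)))  →  h(a)   [R2 at ε]
2. h(a)  →  e   [R8 at ε]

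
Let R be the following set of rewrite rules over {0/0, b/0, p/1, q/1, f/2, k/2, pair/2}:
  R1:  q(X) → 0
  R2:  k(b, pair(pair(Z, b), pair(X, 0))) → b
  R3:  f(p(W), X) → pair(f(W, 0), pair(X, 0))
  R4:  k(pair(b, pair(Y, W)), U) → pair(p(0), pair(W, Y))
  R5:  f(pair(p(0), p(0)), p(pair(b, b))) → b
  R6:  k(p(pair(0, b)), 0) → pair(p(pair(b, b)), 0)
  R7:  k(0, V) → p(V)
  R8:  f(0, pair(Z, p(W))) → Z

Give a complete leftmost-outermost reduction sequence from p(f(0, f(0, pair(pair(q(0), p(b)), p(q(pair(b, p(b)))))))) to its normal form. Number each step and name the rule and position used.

p(0)

1. p(f(0, f(0, pair(pair(q(0), p(b)), p(q(pair(b, p(b))))))))  →  p(f(0, pair(q(0), p(b))))   [R8 at 1.2]
2. p(f(0, pair(q(0), p(b))))  →  p(q(0))   [R8 at 1]
3. p(q(0))  →  p(0)   [R1 at 1]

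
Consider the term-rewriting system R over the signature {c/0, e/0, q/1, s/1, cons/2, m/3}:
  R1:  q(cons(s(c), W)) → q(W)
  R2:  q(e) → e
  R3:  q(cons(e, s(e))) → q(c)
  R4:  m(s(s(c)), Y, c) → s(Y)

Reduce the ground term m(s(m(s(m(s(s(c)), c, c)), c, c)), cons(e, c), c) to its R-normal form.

s(cons(e, c))

1. m(s(m(s(m(s(s(c)), c, c)), c, c)), cons(e, c), c)  →  m(s(m(s(s(c)), c, c)), cons(e, c), c)   [R4 at 1.1.1.1]
2. m(s(m(s(s(c)), c, c)), cons(e, c), c)  →  m(s(s(c)), cons(e, c), c)   [R4 at 1.1]
3. m(s(s(c)), cons(e, c), c)  →  s(cons(e, c))   [R4 at ε]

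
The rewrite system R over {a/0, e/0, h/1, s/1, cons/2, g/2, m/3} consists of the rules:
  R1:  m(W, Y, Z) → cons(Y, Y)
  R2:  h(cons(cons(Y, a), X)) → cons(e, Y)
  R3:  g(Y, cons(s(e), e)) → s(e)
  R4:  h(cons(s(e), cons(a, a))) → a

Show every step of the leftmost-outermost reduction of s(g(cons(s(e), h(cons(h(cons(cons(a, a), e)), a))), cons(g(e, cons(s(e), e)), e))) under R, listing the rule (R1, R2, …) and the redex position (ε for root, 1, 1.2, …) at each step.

s(s(e))

1. s(g(cons(s(e), h(cons(h(cons(cons(a, a), e)), a))), cons(g(e, cons(s(e), e)), e)))  →  s(g(cons(s(e), h(cons(cons(e, a), a))), cons(g(e, cons(s(e), e)), e)))   [R2 at 1.1.2.1.1]
2. s(g(cons(s(e), h(cons(cons(e, a), a))), cons(g(e, cons(s(e), e)), e)))  →  s(g(cons(s(e), cons(e, e)), cons(g(e, cons(s(e), e)), e)))   [R2 at 1.1.2]
3. s(g(cons(s(e), cons(e, e)), cons(g(e, cons(s(e), e)), e)))  →  s(g(cons(s(e), cons(e, e)), cons(s(e), e)))   [R3 at 1.2.1]
4. s(g(cons(s(e), cons(e, e)), cons(s(e), e)))  →  s(s(e))   [R3 at 1]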